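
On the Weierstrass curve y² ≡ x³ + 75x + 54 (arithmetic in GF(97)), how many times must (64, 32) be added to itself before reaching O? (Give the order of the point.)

12

2P: tangent at (64, 32): λ = (3·64² + 75)/(2·32) ≡ 44/64. 64⁻¹ ≡ 47 (mod 97), so λ ≡ 44·47 ≡ 31.
  x = λ² - 64 - 64 = 961 - 128 ≡ 57; y = λ·(64 - 57) - 32 ≡ 88. → (57, 88)
3P: (57, 88) + (64, 32). λ = (32 - 88)/(64 - 57) ≡ 41/7 mod 97. 7⁻¹ ≡ 14 (mod 97), so λ ≡ 89.
  x = λ² - 57 - 64 = 7921 - 121 ≡ 40; y = λ·(57 - 40) - 88 ≡ 67. → (40, 67)
4P: (40, 67) + (64, 32). λ = (32 - 67)/(64 - 40) ≡ 62/24 mod 97. 24⁻¹ ≡ 93 (mod 97), so λ ≡ 43.
  x = λ² - 40 - 64 = 1849 - 104 ≡ 96; y = λ·(40 - 96) - 67 ≡ 47. → (96, 47)
5P: (96, 47) + (64, 32). λ = (32 - 47)/(64 - 96) ≡ 82/65 mod 97. 65⁻¹ ≡ 3 (mod 97) since 65·3 = 195 ≡ 1, so λ ≡ 52.
  x = λ² - 96 - 64 = 2704 - 160 ≡ 22; y = λ·(96 - 22) - 47 ≡ 18. → (22, 18)
6P: (22, 18) + (64, 32). λ = (32 - 18)/(64 - 22) ≡ 14/42 mod 97. 42⁻¹ ≡ 67 (mod 97), so λ ≡ 65.
  x = λ² - 22 - 64 = 4225 - 86 ≡ 65; y = λ·(22 - 65) - 18 ≡ 0. → (65, 0)
7P: (65, 0) + (64, 32). λ = (32 - 0)/(64 - 65) ≡ 32/96 mod 97. 96⁻¹ ≡ 96 (mod 97), so λ ≡ 65.
  x = λ² - 65 - 64 = 4225 - 129 ≡ 22; y = λ·(65 - 22) - 0 ≡ 79. → (22, 79)
8P: (22, 79) + (64, 32). λ = (32 - 79)/(64 - 22) ≡ 50/42 mod 97. 42⁻¹ ≡ 67 (mod 97) since 42·67 = 2814 ≡ 1, so λ ≡ 52.
  x = λ² - 22 - 64 = 2704 - 86 ≡ 96; y = λ·(22 - 96) - 79 ≡ 50. → (96, 50)
9P: (96, 50) + (64, 32). λ = (32 - 50)/(64 - 96) ≡ 79/65 mod 97. 65⁻¹ ≡ 3 (mod 97) since 65·3 = 195 ≡ 1, so λ ≡ 43.
  x = λ² - 96 - 64 = 1849 - 160 ≡ 40; y = λ·(96 - 40) - 50 ≡ 30. → (40, 30)
10P: (40, 30) + (64, 32). λ = (32 - 30)/(64 - 40) ≡ 2/24 mod 97. 24⁻¹ ≡ 93 (mod 97), so λ ≡ 89.
  x = λ² - 40 - 64 = 7921 - 104 ≡ 57; y = λ·(40 - 57) - 30 ≡ 9. → (57, 9)
11P: (57, 9) + (64, 32). λ = (32 - 9)/(64 - 57) ≡ 23/7 mod 97. 7⁻¹ ≡ 14 (mod 97) since 7·14 = 98 ≡ 1, so λ ≡ 31.
  x = λ² - 57 - 64 = 961 - 121 ≡ 64; y = λ·(57 - 64) - 9 ≡ 65. → (64, 65)
12P: (64, 65) + (64, 32): same x and y₁ ≡ -y₂, so the sum is O.
12P = O, so the order is 12.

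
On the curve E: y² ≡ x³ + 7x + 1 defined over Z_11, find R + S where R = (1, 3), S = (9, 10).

(4, 4)

(1, 3) + (9, 10). λ = (10 - 3)/(9 - 1) ≡ 7/8 mod 11. 8⁻¹ ≡ 7 (mod 11), so λ ≡ 5.
  x = λ² - 1 - 9 = 25 - 10 ≡ 4; y = λ·(1 - 4) - 3 ≡ 4. → (4, 4)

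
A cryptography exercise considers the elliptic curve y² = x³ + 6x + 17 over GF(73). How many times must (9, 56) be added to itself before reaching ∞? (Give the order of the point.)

4

2P: tangent at (9, 56): λ = (3·9² + 6)/(2·56) ≡ 30/39. 39⁻¹ ≡ 15 (mod 73) since 39·15 = 585 ≡ 1, so λ ≡ 30·15 ≡ 12.
  x = λ² - 9 - 9 = 144 - 18 ≡ 53; y = λ·(9 - 53) - 56 ≡ 0. → (53, 0)
3P: (53, 0) + (9, 56). λ = (56 - 0)/(9 - 53) ≡ 56/29 mod 73. 29⁻¹ ≡ 68 (mod 73) since 29·68 = 1972 ≡ 1, so λ ≡ 12.
  x = λ² - 53 - 9 = 144 - 62 ≡ 9; y = λ·(53 - 9) - 0 ≡ 17. → (9, 17)
4P: (9, 17) + (9, 56): same x and y₁ ≡ -y₂, so the sum is ∞.
4P = ∞, so the order is 4.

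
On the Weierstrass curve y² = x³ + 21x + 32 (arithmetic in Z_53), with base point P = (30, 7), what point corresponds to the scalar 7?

(44, 42)

Double-and-add on 7 = (111)₂. Start with P = (30, 7) for the leading 1-bit.
double: tangent at (30, 7): λ = (3·30² + 21)/(2·7) ≡ 18/14. 14⁻¹ ≡ 19 (mod 53), so λ ≡ 18·19 ≡ 24.
  x = λ² - 30 - 30 = 576 - 60 ≡ 39; y = λ·(30 - 39) - 7 ≡ 42. → (39, 42)
add P: (39, 42) + (30, 7). λ = (7 - 42)/(30 - 39) ≡ 18/44 mod 53. 44⁻¹ ≡ 47 (mod 53), so λ ≡ 51.
  x = λ² - 39 - 30 = 2601 - 69 ≡ 41; y = λ·(39 - 41) - 42 ≡ 15. → (41, 15)
double: tangent at (41, 15): λ = (3·41² + 21)/(2·15) ≡ 29/30. 30⁻¹ ≡ 23 (mod 53), so λ ≡ 29·23 ≡ 31.
  x = λ² - 41 - 41 = 961 - 82 ≡ 31; y = λ·(41 - 31) - 15 ≡ 30. → (31, 30)
add P: (31, 30) + (30, 7). λ = (7 - 30)/(30 - 31) ≡ 30/52 mod 53. 52⁻¹ ≡ 52 (mod 53) since 52·52 = 2704 ≡ 1, so λ ≡ 23.
  x = λ² - 31 - 30 = 529 - 61 ≡ 44; y = λ·(31 - 44) - 30 ≡ 42. → (44, 42)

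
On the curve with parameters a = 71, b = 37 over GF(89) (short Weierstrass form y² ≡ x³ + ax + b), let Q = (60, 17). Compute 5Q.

(79, 75)

Double-and-add on 5 = (101)₂. Start with Q = (60, 17) for the leading 1-bit.
double: tangent at (60, 17): λ = (3·60² + 71)/(2·17) ≡ 13/34. 34⁻¹ ≡ 55 (mod 89) since 34·55 = 1870 ≡ 1, so λ ≡ 13·55 ≡ 3.
  x = λ² - 60 - 60 = 9 - 120 ≡ 67; y = λ·(60 - 67) - 17 ≡ 51. → (67, 51)
double: tangent at (67, 51): λ = (3·67² + 71)/(2·51) ≡ 10/13. 13⁻¹ ≡ 48 (mod 89) since 13·48 = 624 ≡ 1, so λ ≡ 10·48 ≡ 35.
  x = λ² - 67 - 67 = 1225 - 134 ≡ 23; y = λ·(67 - 23) - 51 ≡ 65. → (23, 65)
add Q: (23, 65) + (60, 17). λ = (17 - 65)/(60 - 23) ≡ 41/37 mod 89. 37⁻¹ ≡ 77 (mod 89), so λ ≡ 42.
  x = λ² - 23 - 60 = 1764 - 83 ≡ 79; y = λ·(23 - 79) - 65 ≡ 75. → (79, 75)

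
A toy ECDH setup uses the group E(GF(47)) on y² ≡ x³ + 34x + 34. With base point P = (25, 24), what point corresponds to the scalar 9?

Double-and-add on 9 = (1001)₂. Start with P = (25, 24) for the leading 1-bit.
double: tangent at (25, 24): λ = (3·25² + 34)/(2·24) ≡ 29/1. 1⁻¹ ≡ 1 (mod 47), so λ ≡ 29·1 ≡ 29.
  x = λ² - 25 - 25 = 841 - 50 ≡ 39; y = λ·(25 - 39) - 24 ≡ 40. → (39, 40)
double: tangent at (39, 40): λ = (3·39² + 34)/(2·40) ≡ 38/33. 33⁻¹ ≡ 10 (mod 47) since 33·10 = 330 ≡ 1, so λ ≡ 38·10 ≡ 4.
  x = λ² - 39 - 39 = 16 - 78 ≡ 32; y = λ·(39 - 32) - 40 ≡ 35. → (32, 35)
double: tangent at (32, 35): λ = (3·32² + 34)/(2·35) ≡ 4/23. 23⁻¹ ≡ 45 (mod 47), so λ ≡ 4·45 ≡ 39.
  x = λ² - 32 - 32 = 1521 - 64 ≡ 0; y = λ·(32 - 0) - 35 ≡ 38. → (0, 38)
add P: (0, 38) + (25, 24). λ = (24 - 38)/(25 - 0) ≡ 33/25 mod 47. 25⁻¹ ≡ 32 (mod 47), so λ ≡ 22.
  x = λ² - 0 - 25 = 484 - 25 ≡ 36; y = λ·(0 - 36) - 38 ≡ 16. → (36, 16)

(36, 16)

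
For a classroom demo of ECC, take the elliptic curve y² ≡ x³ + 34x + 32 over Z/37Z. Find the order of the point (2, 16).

2P: tangent at (2, 16): λ = (3·2² + 34)/(2·16) ≡ 9/32. 32⁻¹ ≡ 22 (mod 37) since 32·22 = 704 ≡ 1, so λ ≡ 9·22 ≡ 13.
  x = λ² - 2 - 2 = 169 - 4 ≡ 17; y = λ·(2 - 17) - 16 ≡ 11. → (17, 11)
3P: (17, 11) + (2, 16). λ = (16 - 11)/(2 - 17) ≡ 5/22 mod 37. 22⁻¹ ≡ 32 (mod 37), so λ ≡ 12.
  x = λ² - 17 - 2 = 144 - 19 ≡ 14; y = λ·(17 - 14) - 11 ≡ 25. → (14, 25)
4P: (14, 25) + (2, 16). λ = (16 - 25)/(2 - 14) ≡ 28/25 mod 37. 25⁻¹ ≡ 3 (mod 37), so λ ≡ 10.
  x = λ² - 14 - 2 = 100 - 16 ≡ 10; y = λ·(14 - 10) - 25 ≡ 15. → (10, 15)
5P: (10, 15) + (2, 16). λ = (16 - 15)/(2 - 10) ≡ 1/29 mod 37. 29⁻¹ ≡ 23 (mod 37) since 29·23 = 667 ≡ 1, so λ ≡ 23.
  x = λ² - 10 - 2 = 529 - 12 ≡ 36; y = λ·(10 - 36) - 15 ≡ 16. → (36, 16)
6P: (36, 16) + (2, 16). λ = (16 - 16)/(2 - 36) ≡ 0/3 mod 37. 3⁻¹ ≡ 25 (mod 37), so λ ≡ 0.
  x = λ² - 36 - 2 = 0 - 38 ≡ 36; y = λ·(36 - 36) - 16 ≡ 21. → (36, 21)
7P: (36, 21) + (2, 16). λ = (16 - 21)/(2 - 36) ≡ 32/3 mod 37. 3⁻¹ ≡ 25 (mod 37) since 3·25 = 75 ≡ 1, so λ ≡ 23.
  x = λ² - 36 - 2 = 529 - 38 ≡ 10; y = λ·(36 - 10) - 21 ≡ 22. → (10, 22)
8P: (10, 22) + (2, 16). λ = (16 - 22)/(2 - 10) ≡ 31/29 mod 37. 29⁻¹ ≡ 23 (mod 37) since 29·23 = 667 ≡ 1, so λ ≡ 10.
  x = λ² - 10 - 2 = 100 - 12 ≡ 14; y = λ·(10 - 14) - 22 ≡ 12. → (14, 12)
9P: (14, 12) + (2, 16). λ = (16 - 12)/(2 - 14) ≡ 4/25 mod 37. 25⁻¹ ≡ 3 (mod 37), so λ ≡ 12.
  x = λ² - 14 - 2 = 144 - 16 ≡ 17; y = λ·(14 - 17) - 12 ≡ 26. → (17, 26)
10P: (17, 26) + (2, 16). λ = (16 - 26)/(2 - 17) ≡ 27/22 mod 37. 22⁻¹ ≡ 32 (mod 37), so λ ≡ 13.
  x = λ² - 17 - 2 = 169 - 19 ≡ 2; y = λ·(17 - 2) - 26 ≡ 21. → (2, 21)
11P: (2, 21) + (2, 16): same x and y₁ ≡ -y₂, so the sum is the point at infinity.
11P = the point at infinity, so the order is 11.

11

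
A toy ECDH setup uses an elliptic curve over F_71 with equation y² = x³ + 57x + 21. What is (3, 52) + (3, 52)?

tangent at (3, 52): λ = (3·3² + 57)/(2·52) ≡ 13/33. 33⁻¹ ≡ 28 (mod 71), so λ ≡ 13·28 ≡ 9.
  x = λ² - 3 - 3 = 81 - 6 ≡ 4; y = λ·(3 - 4) - 52 ≡ 10. → (4, 10)

(4, 10)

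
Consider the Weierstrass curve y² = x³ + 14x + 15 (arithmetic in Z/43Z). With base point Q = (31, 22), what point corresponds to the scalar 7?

Repeated addition: build up to 7Q.
2Q: tangent at (31, 22): λ = (3·31² + 14)/(2·22) ≡ 16/1. 1⁻¹ ≡ 1 (mod 43), so λ ≡ 16·1 ≡ 16.
  x = λ² - 31 - 31 = 256 - 62 ≡ 22; y = λ·(31 - 22) - 22 ≡ 36. → (22, 36)
3Q: (22, 36) + (31, 22). λ = (22 - 36)/(31 - 22) ≡ 29/9 mod 43. 9⁻¹ ≡ 24 (mod 43), so λ ≡ 8.
  x = λ² - 22 - 31 = 64 - 53 ≡ 11; y = λ·(22 - 11) - 36 ≡ 9. → (11, 9)
4Q: (11, 9) + (31, 22). λ = (22 - 9)/(31 - 11) ≡ 13/20 mod 43. 20⁻¹ ≡ 28 (mod 43), so λ ≡ 20.
  x = λ² - 11 - 31 = 400 - 42 ≡ 14; y = λ·(11 - 14) - 9 ≡ 17. → (14, 17)
5Q: (14, 17) + (31, 22). λ = (22 - 17)/(31 - 14) ≡ 5/17 mod 43. 17⁻¹ ≡ 38 (mod 43), so λ ≡ 18.
  x = λ² - 14 - 31 = 324 - 45 ≡ 21; y = λ·(14 - 21) - 17 ≡ 29. → (21, 29)
6Q: (21, 29) + (31, 22). λ = (22 - 29)/(31 - 21) ≡ 36/10 mod 43. 10⁻¹ ≡ 13 (mod 43), so λ ≡ 38.
  x = λ² - 21 - 31 = 1444 - 52 ≡ 16; y = λ·(21 - 16) - 29 ≡ 32. → (16, 32)
7Q: (16, 32) + (31, 22). λ = (22 - 32)/(31 - 16) ≡ 33/15 mod 43. 15⁻¹ ≡ 23 (mod 43), so λ ≡ 28.
  x = λ² - 16 - 31 = 784 - 47 ≡ 6; y = λ·(16 - 6) - 32 ≡ 33. → (6, 33)

(6, 33)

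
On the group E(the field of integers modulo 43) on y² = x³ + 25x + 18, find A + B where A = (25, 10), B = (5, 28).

(28, 40)

(25, 10) + (5, 28). λ = (28 - 10)/(5 - 25) ≡ 18/23 mod 43. 23⁻¹ ≡ 15 (mod 43) since 23·15 = 345 ≡ 1, so λ ≡ 12.
  x = λ² - 25 - 5 = 144 - 30 ≡ 28; y = λ·(25 - 28) - 10 ≡ 40. → (28, 40)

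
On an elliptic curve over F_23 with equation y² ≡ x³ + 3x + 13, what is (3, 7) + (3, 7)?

tangent at (3, 7): λ = (3·3² + 3)/(2·7) ≡ 7/14. 14⁻¹ ≡ 5 (mod 23), so λ ≡ 7·5 ≡ 12.
  x = λ² - 3 - 3 = 144 - 6 ≡ 0; y = λ·(3 - 0) - 7 ≡ 6. → (0, 6)

(0, 6)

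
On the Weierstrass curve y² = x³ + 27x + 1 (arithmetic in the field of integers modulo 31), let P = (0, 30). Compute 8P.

(26, 19)

Double-and-add on 8 = (1000)₂. Start with P = (0, 30) for the leading 1-bit.
double: tangent at (0, 30): λ = (3·0² + 27)/(2·30) ≡ 27/29. 29⁻¹ ≡ 15 (mod 31), so λ ≡ 27·15 ≡ 2.
  x = λ² - 0 - 0 = 4 - 0 ≡ 4; y = λ·(0 - 4) - 30 ≡ 24. → (4, 24)
double: tangent at (4, 24): λ = (3·4² + 27)/(2·24) ≡ 13/17. 17⁻¹ ≡ 11 (mod 31), so λ ≡ 13·11 ≡ 19.
  x = λ² - 4 - 4 = 361 - 8 ≡ 12; y = λ·(4 - 12) - 24 ≡ 10. → (12, 10)
double: tangent at (12, 10): λ = (3·12² + 27)/(2·10) ≡ 25/20. 20⁻¹ ≡ 14 (mod 31), so λ ≡ 25·14 ≡ 9.
  x = λ² - 12 - 12 = 81 - 24 ≡ 26; y = λ·(12 - 26) - 10 ≡ 19. → (26, 19)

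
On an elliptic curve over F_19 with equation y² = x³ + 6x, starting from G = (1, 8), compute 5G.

Double-and-add on 5 = (101)₂. Start with G = (1, 8) for the leading 1-bit.
double: tangent at (1, 8): λ = (3·1² + 6)/(2·8) ≡ 9/16. 16⁻¹ ≡ 6 (mod 19), so λ ≡ 9·6 ≡ 16.
  x = λ² - 1 - 1 = 256 - 2 ≡ 7; y = λ·(1 - 7) - 8 ≡ 10. → (7, 10)
double: tangent at (7, 10): λ = (3·7² + 6)/(2·10) ≡ 1/1. 1⁻¹ ≡ 1 (mod 19), so λ ≡ 1·1 ≡ 1.
  x = λ² - 7 - 7 = 1 - 14 ≡ 6; y = λ·(7 - 6) - 10 ≡ 10. → (6, 10)
add G: (6, 10) + (1, 8). λ = (8 - 10)/(1 - 6) ≡ 17/14 mod 19. 14⁻¹ ≡ 15 (mod 19), so λ ≡ 8.
  x = λ² - 6 - 1 = 64 - 7 ≡ 0; y = λ·(6 - 0) - 10 ≡ 0. → (0, 0)

(0, 0)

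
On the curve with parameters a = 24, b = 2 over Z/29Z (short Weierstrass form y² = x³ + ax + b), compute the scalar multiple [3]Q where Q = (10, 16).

(17, 25)

Repeated addition: build up to 3Q.
2Q: tangent at (10, 16): λ = (3·10² + 24)/(2·16) ≡ 5/3. 3⁻¹ ≡ 10 (mod 29) since 3·10 = 30 ≡ 1, so λ ≡ 5·10 ≡ 21.
  x = λ² - 10 - 10 = 441 - 20 ≡ 15; y = λ·(10 - 15) - 16 ≡ 24. → (15, 24)
3Q: (15, 24) + (10, 16). λ = (16 - 24)/(10 - 15) ≡ 21/24 mod 29. 24⁻¹ ≡ 23 (mod 29) since 24·23 = 552 ≡ 1, so λ ≡ 19.
  x = λ² - 15 - 10 = 361 - 25 ≡ 17; y = λ·(15 - 17) - 24 ≡ 25. → (17, 25)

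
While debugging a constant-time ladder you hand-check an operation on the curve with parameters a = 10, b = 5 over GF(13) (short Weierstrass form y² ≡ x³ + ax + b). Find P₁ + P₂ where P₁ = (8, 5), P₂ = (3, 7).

(8, 5) + (3, 7). λ = (7 - 5)/(3 - 8) ≡ 2/8 mod 13. 8⁻¹ ≡ 5 (mod 13) since 8·5 = 40 ≡ 1, so λ ≡ 10.
  x = λ² - 8 - 3 = 100 - 11 ≡ 11; y = λ·(8 - 11) - 5 ≡ 4. → (11, 4)

(11, 4)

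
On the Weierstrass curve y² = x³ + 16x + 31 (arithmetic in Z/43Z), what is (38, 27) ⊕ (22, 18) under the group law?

(38, 27) + (22, 18). λ = (18 - 27)/(22 - 38) ≡ 34/27 mod 43. 27⁻¹ ≡ 8 (mod 43), so λ ≡ 14.
  x = λ² - 38 - 22 = 196 - 60 ≡ 7; y = λ·(38 - 7) - 27 ≡ 20. → (7, 20)

(7, 20)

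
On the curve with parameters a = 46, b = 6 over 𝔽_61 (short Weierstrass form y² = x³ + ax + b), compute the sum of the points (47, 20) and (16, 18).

(14, 51)

(47, 20) + (16, 18). λ = (18 - 20)/(16 - 47) ≡ 59/30 mod 61. 30⁻¹ ≡ 59 (mod 61), so λ ≡ 4.
  x = λ² - 47 - 16 = 16 - 63 ≡ 14; y = λ·(47 - 14) - 20 ≡ 51. → (14, 51)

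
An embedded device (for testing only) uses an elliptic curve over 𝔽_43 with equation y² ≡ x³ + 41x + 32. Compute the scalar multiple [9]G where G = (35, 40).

(19, 4)

Repeated addition: build up to 9G.
2G: tangent at (35, 40): λ = (3·35² + 41)/(2·40) ≡ 18/37. 37⁻¹ ≡ 7 (mod 43), so λ ≡ 18·7 ≡ 40.
  x = λ² - 35 - 35 = 1600 - 70 ≡ 25; y = λ·(35 - 25) - 40 ≡ 16. → (25, 16)
3G: (25, 16) + (35, 40). λ = (40 - 16)/(35 - 25) ≡ 24/10 mod 43. 10⁻¹ ≡ 13 (mod 43), so λ ≡ 11.
  x = λ² - 25 - 35 = 121 - 60 ≡ 18; y = λ·(25 - 18) - 16 ≡ 18. → (18, 18)
4G: (18, 18) + (35, 40). λ = (40 - 18)/(35 - 18) ≡ 22/17 mod 43. 17⁻¹ ≡ 38 (mod 43), so λ ≡ 19.
  x = λ² - 18 - 35 = 361 - 53 ≡ 7; y = λ·(18 - 7) - 18 ≡ 19. → (7, 19)
5G: (7, 19) + (35, 40). λ = (40 - 19)/(35 - 7) ≡ 21/28 mod 43. 28⁻¹ ≡ 20 (mod 43), so λ ≡ 33.
  x = λ² - 7 - 35 = 1089 - 42 ≡ 15; y = λ·(7 - 15) - 19 ≡ 18. → (15, 18)
6G: (15, 18) + (35, 40). λ = (40 - 18)/(35 - 15) ≡ 22/20 mod 43. 20⁻¹ ≡ 28 (mod 43), so λ ≡ 14.
  x = λ² - 15 - 35 = 196 - 50 ≡ 17; y = λ·(15 - 17) - 18 ≡ 40. → (17, 40)
7G: (17, 40) + (35, 40). λ = (40 - 40)/(35 - 17) ≡ 0/18 mod 43. 18⁻¹ ≡ 12 (mod 43) since 18·12 = 216 ≡ 1, so λ ≡ 0.
  x = λ² - 17 - 35 = 0 - 52 ≡ 34; y = λ·(17 - 34) - 40 ≡ 3. → (34, 3)
8G: (34, 3) + (35, 40). λ = (40 - 3)/(35 - 34) ≡ 37/1 mod 43. 1⁻¹ ≡ 1 (mod 43), so λ ≡ 37.
  x = λ² - 34 - 35 = 1369 - 69 ≡ 10; y = λ·(34 - 10) - 3 ≡ 25. → (10, 25)
9G: (10, 25) + (35, 40). λ = (40 - 25)/(35 - 10) ≡ 15/25 mod 43. 25⁻¹ ≡ 31 (mod 43), so λ ≡ 35.
  x = λ² - 10 - 35 = 1225 - 45 ≡ 19; y = λ·(10 - 19) - 25 ≡ 4. → (19, 4)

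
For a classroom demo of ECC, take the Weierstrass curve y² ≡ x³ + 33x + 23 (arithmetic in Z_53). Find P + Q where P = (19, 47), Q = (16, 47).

(18, 6)

(19, 47) + (16, 47). λ = (47 - 47)/(16 - 19) ≡ 0/50 mod 53. 50⁻¹ ≡ 35 (mod 53) since 50·35 = 1750 ≡ 1, so λ ≡ 0.
  x = λ² - 19 - 16 = 0 - 35 ≡ 18; y = λ·(19 - 18) - 47 ≡ 6. → (18, 6)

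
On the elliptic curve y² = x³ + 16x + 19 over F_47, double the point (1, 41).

(40, 9)

tangent at (1, 41): λ = (3·1² + 16)/(2·41) ≡ 19/35. 35⁻¹ ≡ 43 (mod 47), so λ ≡ 19·43 ≡ 18.
  x = λ² - 1 - 1 = 324 - 2 ≡ 40; y = λ·(1 - 40) - 41 ≡ 9. → (40, 9)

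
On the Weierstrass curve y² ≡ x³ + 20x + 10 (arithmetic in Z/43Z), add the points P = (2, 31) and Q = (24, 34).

(10, 7)

(2, 31) + (24, 34). λ = (34 - 31)/(24 - 2) ≡ 3/22 mod 43. 22⁻¹ ≡ 2 (mod 43), so λ ≡ 6.
  x = λ² - 2 - 24 = 36 - 26 ≡ 10; y = λ·(2 - 10) - 31 ≡ 7. → (10, 7)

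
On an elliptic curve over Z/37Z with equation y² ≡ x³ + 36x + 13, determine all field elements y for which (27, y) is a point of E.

x³ + 36x + 13 = 20668 ≡ 22 (mod 37).
22 is a non-residue mod 37; no y exists.

none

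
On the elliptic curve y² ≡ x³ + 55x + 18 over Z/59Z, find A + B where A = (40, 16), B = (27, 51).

(38, 24)

(40, 16) + (27, 51). λ = (51 - 16)/(27 - 40) ≡ 35/46 mod 59. 46⁻¹ ≡ 9 (mod 59), so λ ≡ 20.
  x = λ² - 40 - 27 = 400 - 67 ≡ 38; y = λ·(40 - 38) - 16 ≡ 24. → (38, 24)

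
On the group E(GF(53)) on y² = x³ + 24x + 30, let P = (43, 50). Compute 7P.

(42, 48)

Repeated addition: build up to 7P.
2P: tangent at (43, 50): λ = (3·43² + 24)/(2·50) ≡ 6/47. 47⁻¹ ≡ 44 (mod 53) since 47·44 = 2068 ≡ 1, so λ ≡ 6·44 ≡ 52.
  x = λ² - 43 - 43 = 2704 - 86 ≡ 21; y = λ·(43 - 21) - 50 ≡ 34. → (21, 34)
3P: (21, 34) + (43, 50). λ = (50 - 34)/(43 - 21) ≡ 16/22 mod 53. 22⁻¹ ≡ 41 (mod 53) since 22·41 = 902 ≡ 1, so λ ≡ 20.
  x = λ² - 21 - 43 = 400 - 64 ≡ 18; y = λ·(21 - 18) - 34 ≡ 26. → (18, 26)
4P: (18, 26) + (43, 50). λ = (50 - 26)/(43 - 18) ≡ 24/25 mod 53. 25⁻¹ ≡ 17 (mod 53), so λ ≡ 37.
  x = λ² - 18 - 43 = 1369 - 61 ≡ 36; y = λ·(18 - 36) - 26 ≡ 50. → (36, 50)
5P: (36, 50) + (43, 50). λ = (50 - 50)/(43 - 36) ≡ 0/7 mod 53. 7⁻¹ ≡ 38 (mod 53) since 7·38 = 266 ≡ 1, so λ ≡ 0.
  x = λ² - 36 - 43 = 0 - 79 ≡ 27; y = λ·(36 - 27) - 50 ≡ 3. → (27, 3)
6P: (27, 3) + (43, 50). λ = (50 - 3)/(43 - 27) ≡ 47/16 mod 53. 16⁻¹ ≡ 10 (mod 53), so λ ≡ 46.
  x = λ² - 27 - 43 = 2116 - 70 ≡ 32; y = λ·(27 - 32) - 3 ≡ 32. → (32, 32)
7P: (32, 32) + (43, 50). λ = (50 - 32)/(43 - 32) ≡ 18/11 mod 53. 11⁻¹ ≡ 29 (mod 53) since 11·29 = 319 ≡ 1, so λ ≡ 45.
  x = λ² - 32 - 43 = 2025 - 75 ≡ 42; y = λ·(32 - 42) - 32 ≡ 48. → (42, 48)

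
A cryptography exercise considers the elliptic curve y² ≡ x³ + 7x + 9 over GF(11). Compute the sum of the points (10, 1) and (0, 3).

(10, 1) + (0, 3). λ = (3 - 1)/(0 - 10) ≡ 2/1 mod 11. 1⁻¹ ≡ 1 (mod 11) since 1·1 = 1 ≡ 1, so λ ≡ 2.
  x = λ² - 10 - 0 = 4 - 10 ≡ 5; y = λ·(10 - 5) - 1 ≡ 9. → (5, 9)

(5, 9)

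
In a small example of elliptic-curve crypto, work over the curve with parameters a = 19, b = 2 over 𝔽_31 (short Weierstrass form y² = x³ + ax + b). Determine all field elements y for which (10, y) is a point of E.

13, 18

x³ + 19x + 2 = 1192 ≡ 14 (mod 31).
Square roots of 14 mod 31: 13 and 18 (since 13² = 169 ≡ 14).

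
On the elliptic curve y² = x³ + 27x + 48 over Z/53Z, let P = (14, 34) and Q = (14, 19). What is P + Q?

The two points share x = 14 and their y-coordinates satisfy 34 + 19 ≡ 0 (mod 53), so they are inverses. Their sum is O.

O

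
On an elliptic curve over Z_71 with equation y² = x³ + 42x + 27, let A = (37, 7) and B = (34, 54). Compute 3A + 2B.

(2, 30)

First 3A:
Repeated addition: build up to 3A.
2A: tangent at (37, 7): λ = (3·37² + 42)/(2·7) ≡ 31/14. 14⁻¹ ≡ 66 (mod 71), so λ ≡ 31·66 ≡ 58.
  x = λ² - 37 - 37 = 3364 - 74 ≡ 24; y = λ·(37 - 24) - 7 ≡ 37. → (24, 37)
3A: (24, 37) + (37, 7). λ = (7 - 37)/(37 - 24) ≡ 41/13 mod 71. 13⁻¹ ≡ 11 (mod 71) since 13·11 = 143 ≡ 1, so λ ≡ 25.
  x = λ² - 24 - 37 = 625 - 61 ≡ 67; y = λ·(24 - 67) - 37 ≡ 24. → (67, 24)
3A = (67, 24).
Next 2B:
Repeated addition: build up to 2B.
2B: tangent at (34, 54): λ = (3·34² + 42)/(2·54) ≡ 31/37. 37⁻¹ ≡ 48 (mod 71), so λ ≡ 31·48 ≡ 68.
  x = λ² - 34 - 34 = 4624 - 68 ≡ 12; y = λ·(34 - 12) - 54 ≡ 22. → (12, 22)
2B = (12, 22).
Finally 3A + 2B:
(67, 24) + (12, 22). λ = (22 - 24)/(12 - 67) ≡ 69/16 mod 71. 16⁻¹ ≡ 40 (mod 71), so λ ≡ 62.
  x = λ² - 67 - 12 = 3844 - 79 ≡ 2; y = λ·(67 - 2) - 24 ≡ 30. → (2, 30)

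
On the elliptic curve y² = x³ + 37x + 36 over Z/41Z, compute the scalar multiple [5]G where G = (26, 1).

(16, 38)

Double-and-add on 5 = (101)₂. Start with G = (26, 1) for the leading 1-bit.
double: tangent at (26, 1): λ = (3·26² + 37)/(2·1) ≡ 15/2. 2⁻¹ ≡ 21 (mod 41), so λ ≡ 15·21 ≡ 28.
  x = λ² - 26 - 26 = 784 - 52 ≡ 35; y = λ·(26 - 35) - 1 ≡ 34. → (35, 34)
double: tangent at (35, 34): λ = (3·35² + 37)/(2·34) ≡ 22/27. 27⁻¹ ≡ 38 (mod 41), so λ ≡ 22·38 ≡ 16.
  x = λ² - 35 - 35 = 256 - 70 ≡ 22; y = λ·(35 - 22) - 34 ≡ 10. → (22, 10)
add G: (22, 10) + (26, 1). λ = (1 - 10)/(26 - 22) ≡ 32/4 mod 41. 4⁻¹ ≡ 31 (mod 41) since 4·31 = 124 ≡ 1, so λ ≡ 8.
  x = λ² - 22 - 26 = 64 - 48 ≡ 16; y = λ·(22 - 16) - 10 ≡ 38. → (16, 38)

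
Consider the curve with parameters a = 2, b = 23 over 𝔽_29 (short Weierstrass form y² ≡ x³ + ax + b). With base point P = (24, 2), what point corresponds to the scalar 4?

(15, 8)

Double-and-add on 4 = (100)₂. Start with P = (24, 2) for the leading 1-bit.
double: tangent at (24, 2): λ = (3·24² + 2)/(2·2) ≡ 19/4. 4⁻¹ ≡ 22 (mod 29), so λ ≡ 19·22 ≡ 12.
  x = λ² - 24 - 24 = 144 - 48 ≡ 9; y = λ·(24 - 9) - 2 ≡ 4. → (9, 4)
double: tangent at (9, 4): λ = (3·9² + 2)/(2·4) ≡ 13/8. 8⁻¹ ≡ 11 (mod 29), so λ ≡ 13·11 ≡ 27.
  x = λ² - 9 - 9 = 729 - 18 ≡ 15; y = λ·(9 - 15) - 4 ≡ 8. → (15, 8)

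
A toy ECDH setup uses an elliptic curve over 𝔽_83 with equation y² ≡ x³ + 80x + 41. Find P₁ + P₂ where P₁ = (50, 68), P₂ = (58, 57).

(56, 44)

(50, 68) + (58, 57). λ = (57 - 68)/(58 - 50) ≡ 72/8 mod 83. 8⁻¹ ≡ 52 (mod 83) since 8·52 = 416 ≡ 1, so λ ≡ 9.
  x = λ² - 50 - 58 = 81 - 108 ≡ 56; y = λ·(50 - 56) - 68 ≡ 44. → (56, 44)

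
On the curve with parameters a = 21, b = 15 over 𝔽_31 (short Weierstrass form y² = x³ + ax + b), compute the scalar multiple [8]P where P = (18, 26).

Double-and-add on 8 = (1000)₂. Start with P = (18, 26) for the leading 1-bit.
double: tangent at (18, 26): λ = (3·18² + 21)/(2·26) ≡ 1/21. 21⁻¹ ≡ 3 (mod 31), so λ ≡ 1·3 ≡ 3.
  x = λ² - 18 - 18 = 9 - 36 ≡ 4; y = λ·(18 - 4) - 26 ≡ 16. → (4, 16)
double: tangent at (4, 16): λ = (3·4² + 21)/(2·16) ≡ 7/1. 1⁻¹ ≡ 1 (mod 31), so λ ≡ 7·1 ≡ 7.
  x = λ² - 4 - 4 = 49 - 8 ≡ 10; y = λ·(4 - 10) - 16 ≡ 4. → (10, 4)
double: tangent at (10, 4): λ = (3·10² + 21)/(2·4) ≡ 11/8. 8⁻¹ ≡ 4 (mod 31), so λ ≡ 11·4 ≡ 13.
  x = λ² - 10 - 10 = 169 - 20 ≡ 25; y = λ·(10 - 25) - 4 ≡ 18. → (25, 18)

(25, 18)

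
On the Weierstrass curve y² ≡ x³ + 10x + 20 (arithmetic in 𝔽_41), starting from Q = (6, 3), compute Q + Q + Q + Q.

Repeated addition: build up to 4Q.
2Q: tangent at (6, 3): λ = (3·6² + 10)/(2·3) ≡ 36/6. 6⁻¹ ≡ 7 (mod 41) since 6·7 = 42 ≡ 1, so λ ≡ 36·7 ≡ 6.
  x = λ² - 6 - 6 = 36 - 12 ≡ 24; y = λ·(6 - 24) - 3 ≡ 12. → (24, 12)
3Q: (24, 12) + (6, 3). λ = (3 - 12)/(6 - 24) ≡ 32/23 mod 41. 23⁻¹ ≡ 25 (mod 41), so λ ≡ 21.
  x = λ² - 24 - 6 = 441 - 30 ≡ 1; y = λ·(24 - 1) - 12 ≡ 20. → (1, 20)
4Q: (1, 20) + (6, 3). λ = (3 - 20)/(6 - 1) ≡ 24/5 mod 41. 5⁻¹ ≡ 33 (mod 41) since 5·33 = 165 ≡ 1, so λ ≡ 13.
  x = λ² - 1 - 6 = 169 - 7 ≡ 39; y = λ·(1 - 39) - 20 ≡ 19. → (39, 19)

(39, 19)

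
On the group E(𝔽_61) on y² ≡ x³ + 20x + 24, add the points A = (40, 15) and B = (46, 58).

(40, 15) + (46, 58). λ = (58 - 15)/(46 - 40) ≡ 43/6 mod 61. 6⁻¹ ≡ 51 (mod 61), so λ ≡ 58.
  x = λ² - 40 - 46 = 3364 - 86 ≡ 45; y = λ·(40 - 45) - 15 ≡ 0. → (45, 0)

(45, 0)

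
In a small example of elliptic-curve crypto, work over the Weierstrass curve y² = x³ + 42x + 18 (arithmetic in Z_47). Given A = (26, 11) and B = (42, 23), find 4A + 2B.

(10, 34)

First 4A:
Repeated addition: build up to 4A.
2A: tangent at (26, 11): λ = (3·26² + 42)/(2·11) ≡ 2/22. 22⁻¹ ≡ 15 (mod 47), so λ ≡ 2·15 ≡ 30.
  x = λ² - 26 - 26 = 900 - 52 ≡ 2; y = λ·(26 - 2) - 11 ≡ 4. → (2, 4)
3A: (2, 4) + (26, 11). λ = (11 - 4)/(26 - 2) ≡ 7/24 mod 47. 24⁻¹ ≡ 2 (mod 47), so λ ≡ 14.
  x = λ² - 2 - 26 = 196 - 28 ≡ 27; y = λ·(2 - 27) - 4 ≡ 22. → (27, 22)
4A: (27, 22) + (26, 11). λ = (11 - 22)/(26 - 27) ≡ 36/46 mod 47. 46⁻¹ ≡ 46 (mod 47) since 46·46 = 2116 ≡ 1, so λ ≡ 11.
  x = λ² - 27 - 26 = 121 - 53 ≡ 21; y = λ·(27 - 21) - 22 ≡ 44. → (21, 44)
4A = (21, 44).
Next 2B:
Repeated addition: build up to 2B.
2B: tangent at (42, 23): λ = (3·42² + 42)/(2·23) ≡ 23/46. 46⁻¹ ≡ 46 (mod 47) since 46·46 = 2116 ≡ 1, so λ ≡ 23·46 ≡ 24.
  x = λ² - 42 - 42 = 576 - 84 ≡ 22; y = λ·(42 - 22) - 23 ≡ 34. → (22, 34)
2B = (22, 34).
Finally 4A + 2B:
(21, 44) + (22, 34). λ = (34 - 44)/(22 - 21) ≡ 37/1 mod 47. 1⁻¹ ≡ 1 (mod 47) since 1·1 = 1 ≡ 1, so λ ≡ 37.
  x = λ² - 21 - 22 = 1369 - 43 ≡ 10; y = λ·(21 - 10) - 44 ≡ 34. → (10, 34)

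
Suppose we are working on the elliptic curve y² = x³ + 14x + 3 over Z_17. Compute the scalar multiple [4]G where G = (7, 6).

(8, 10)

Repeated addition: build up to 4G.
2G: tangent at (7, 6): λ = (3·7² + 14)/(2·6) ≡ 8/12. 12⁻¹ ≡ 10 (mod 17) since 12·10 = 120 ≡ 1, so λ ≡ 8·10 ≡ 12.
  x = λ² - 7 - 7 = 144 - 14 ≡ 11; y = λ·(7 - 11) - 6 ≡ 14. → (11, 14)
3G: (11, 14) + (7, 6). λ = (6 - 14)/(7 - 11) ≡ 9/13 mod 17. 13⁻¹ ≡ 4 (mod 17) since 13·4 = 52 ≡ 1, so λ ≡ 2.
  x = λ² - 11 - 7 = 4 - 18 ≡ 3; y = λ·(11 - 3) - 14 ≡ 2. → (3, 2)
4G: (3, 2) + (7, 6). λ = (6 - 2)/(7 - 3) ≡ 4/4 mod 17. 4⁻¹ ≡ 13 (mod 17), so λ ≡ 1.
  x = λ² - 3 - 7 = 1 - 10 ≡ 8; y = λ·(3 - 8) - 2 ≡ 10. → (8, 10)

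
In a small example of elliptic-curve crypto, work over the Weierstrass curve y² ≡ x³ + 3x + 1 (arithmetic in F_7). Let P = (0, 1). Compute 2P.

(4, 0)

tangent at (0, 1): λ = (3·0² + 3)/(2·1) ≡ 3/2. 2⁻¹ ≡ 4 (mod 7), so λ ≡ 3·4 ≡ 5.
  x = λ² - 0 - 0 = 25 - 0 ≡ 4; y = λ·(0 - 4) - 1 ≡ 0. → (4, 0)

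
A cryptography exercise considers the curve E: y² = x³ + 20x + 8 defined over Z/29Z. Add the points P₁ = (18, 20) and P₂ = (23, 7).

(18, 20) + (23, 7). λ = (7 - 20)/(23 - 18) ≡ 16/5 mod 29. 5⁻¹ ≡ 6 (mod 29), so λ ≡ 9.
  x = λ² - 18 - 23 = 81 - 41 ≡ 11; y = λ·(18 - 11) - 20 ≡ 14. → (11, 14)

(11, 14)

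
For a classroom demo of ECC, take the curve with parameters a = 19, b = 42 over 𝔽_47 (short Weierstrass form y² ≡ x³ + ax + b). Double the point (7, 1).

(13, 18)

tangent at (7, 1): λ = (3·7² + 19)/(2·1) ≡ 25/2. 2⁻¹ ≡ 24 (mod 47), so λ ≡ 25·24 ≡ 36.
  x = λ² - 7 - 7 = 1296 - 14 ≡ 13; y = λ·(7 - 13) - 1 ≡ 18. → (13, 18)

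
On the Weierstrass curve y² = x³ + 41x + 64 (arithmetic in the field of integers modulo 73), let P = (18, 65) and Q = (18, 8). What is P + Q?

O

The two points share x = 18 and their y-coordinates satisfy 65 + 8 ≡ 0 (mod 73), so they are inverses. Their sum is O.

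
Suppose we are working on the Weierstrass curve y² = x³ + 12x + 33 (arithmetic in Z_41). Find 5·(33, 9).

(33, 32)

Write P = (33, 9).
Repeated addition: build up to 5P.
2P: tangent at (33, 9): λ = (3·33² + 12)/(2·9) ≡ 40/18. 18⁻¹ ≡ 16 (mod 41), so λ ≡ 40·16 ≡ 25.
  x = λ² - 33 - 33 = 625 - 66 ≡ 26; y = λ·(33 - 26) - 9 ≡ 2. → (26, 2)
3P: (26, 2) + (33, 9). λ = (9 - 2)/(33 - 26) ≡ 7/7 mod 41. 7⁻¹ ≡ 6 (mod 41) since 7·6 = 42 ≡ 1, so λ ≡ 1.
  x = λ² - 26 - 33 = 1 - 59 ≡ 24; y = λ·(26 - 24) - 2 ≡ 0. → (24, 0)
4P: (24, 0) + (33, 9). λ = (9 - 0)/(33 - 24) ≡ 9/9 mod 41. 9⁻¹ ≡ 32 (mod 41) since 9·32 = 288 ≡ 1, so λ ≡ 1.
  x = λ² - 24 - 33 = 1 - 57 ≡ 26; y = λ·(24 - 26) - 0 ≡ 39. → (26, 39)
5P: (26, 39) + (33, 9). λ = (9 - 39)/(33 - 26) ≡ 11/7 mod 41. 7⁻¹ ≡ 6 (mod 41), so λ ≡ 25.
  x = λ² - 26 - 33 = 625 - 59 ≡ 33; y = λ·(26 - 33) - 39 ≡ 32. → (33, 32)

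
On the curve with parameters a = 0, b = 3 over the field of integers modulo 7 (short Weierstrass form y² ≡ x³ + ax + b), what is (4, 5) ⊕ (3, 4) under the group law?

(1, 5)

(4, 5) + (3, 4). λ = (4 - 5)/(3 - 4) ≡ 6/6 mod 7. 6⁻¹ ≡ 6 (mod 7), so λ ≡ 1.
  x = λ² - 4 - 3 = 1 - 7 ≡ 1; y = λ·(4 - 1) - 5 ≡ 5. → (1, 5)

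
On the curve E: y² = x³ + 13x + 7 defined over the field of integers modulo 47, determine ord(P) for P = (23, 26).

2P: tangent at (23, 26): λ = (3·23² + 13)/(2·26) ≡ 2/5. 5⁻¹ ≡ 19 (mod 47), so λ ≡ 2·19 ≡ 38.
  x = λ² - 23 - 23 = 1444 - 46 ≡ 35; y = λ·(23 - 35) - 26 ≡ 35. → (35, 35)
3P: (35, 35) + (23, 26). λ = (26 - 35)/(23 - 35) ≡ 38/35 mod 47. 35⁻¹ ≡ 43 (mod 47), so λ ≡ 36.
  x = λ² - 35 - 23 = 1296 - 58 ≡ 16; y = λ·(35 - 16) - 35 ≡ 38. → (16, 38)
4P: (16, 38) + (23, 26). λ = (26 - 38)/(23 - 16) ≡ 35/7 mod 47. 7⁻¹ ≡ 27 (mod 47), so λ ≡ 5.
  x = λ² - 16 - 23 = 25 - 39 ≡ 33; y = λ·(16 - 33) - 38 ≡ 18. → (33, 18)
5P: (33, 18) + (23, 26). λ = (26 - 18)/(23 - 33) ≡ 8/37 mod 47. 37⁻¹ ≡ 14 (mod 47), so λ ≡ 18.
  x = λ² - 33 - 23 = 324 - 56 ≡ 33; y = λ·(33 - 33) - 18 ≡ 29. → (33, 29)
6P: (33, 29) + (23, 26). λ = (26 - 29)/(23 - 33) ≡ 44/37 mod 47. 37⁻¹ ≡ 14 (mod 47) since 37·14 = 518 ≡ 1, so λ ≡ 5.
  x = λ² - 33 - 23 = 25 - 56 ≡ 16; y = λ·(33 - 16) - 29 ≡ 9. → (16, 9)
7P: (16, 9) + (23, 26). λ = (26 - 9)/(23 - 16) ≡ 17/7 mod 47. 7⁻¹ ≡ 27 (mod 47), so λ ≡ 36.
  x = λ² - 16 - 23 = 1296 - 39 ≡ 35; y = λ·(16 - 35) - 9 ≡ 12. → (35, 12)
8P: (35, 12) + (23, 26). λ = (26 - 12)/(23 - 35) ≡ 14/35 mod 47. 35⁻¹ ≡ 43 (mod 47) since 35·43 = 1505 ≡ 1, so λ ≡ 38.
  x = λ² - 35 - 23 = 1444 - 58 ≡ 23; y = λ·(35 - 23) - 12 ≡ 21. → (23, 21)
9P: (23, 21) + (23, 26): same x and y₁ ≡ -y₂, so the sum is O.
9P = O, so the order is 9.

9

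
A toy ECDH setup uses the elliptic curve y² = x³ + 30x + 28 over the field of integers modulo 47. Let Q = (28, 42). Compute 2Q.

(5, 16)

tangent at (28, 42): λ = (3·28² + 30)/(2·42) ≡ 32/37. 37⁻¹ ≡ 14 (mod 47) since 37·14 = 518 ≡ 1, so λ ≡ 32·14 ≡ 25.
  x = λ² - 28 - 28 = 625 - 56 ≡ 5; y = λ·(28 - 5) - 42 ≡ 16. → (5, 16)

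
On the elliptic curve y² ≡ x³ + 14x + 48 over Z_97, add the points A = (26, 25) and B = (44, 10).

(26, 25) + (44, 10). λ = (10 - 25)/(44 - 26) ≡ 82/18 mod 97. 18⁻¹ ≡ 27 (mod 97), so λ ≡ 80.
  x = λ² - 26 - 44 = 6400 - 70 ≡ 25; y = λ·(26 - 25) - 25 ≡ 55. → (25, 55)

(25, 55)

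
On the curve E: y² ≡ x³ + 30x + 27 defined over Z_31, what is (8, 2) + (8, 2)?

(3, 12)

tangent at (8, 2): λ = (3·8² + 30)/(2·2) ≡ 5/4. 4⁻¹ ≡ 8 (mod 31), so λ ≡ 5·8 ≡ 9.
  x = λ² - 8 - 8 = 81 - 16 ≡ 3; y = λ·(8 - 3) - 2 ≡ 12. → (3, 12)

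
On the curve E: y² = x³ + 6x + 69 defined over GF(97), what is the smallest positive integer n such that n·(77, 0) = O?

2P: (77, 0) + (77, 0): same x and y₁ ≡ -y₂, so the sum is O.
2P = O, so the order is 2.

2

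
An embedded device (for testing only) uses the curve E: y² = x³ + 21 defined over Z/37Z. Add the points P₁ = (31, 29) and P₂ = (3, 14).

(31, 29) + (3, 14). λ = (14 - 29)/(3 - 31) ≡ 22/9 mod 37. 9⁻¹ ≡ 33 (mod 37), so λ ≡ 23.
  x = λ² - 31 - 3 = 529 - 34 ≡ 14; y = λ·(31 - 14) - 29 ≡ 29. → (14, 29)

(14, 29)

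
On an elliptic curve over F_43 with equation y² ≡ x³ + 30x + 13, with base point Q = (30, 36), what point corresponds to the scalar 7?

(1, 42)

Repeated addition: build up to 7Q.
2Q: tangent at (30, 36): λ = (3·30² + 30)/(2·36) ≡ 21/29. 29⁻¹ ≡ 3 (mod 43), so λ ≡ 21·3 ≡ 20.
  x = λ² - 30 - 30 = 400 - 60 ≡ 39; y = λ·(30 - 39) - 36 ≡ 42. → (39, 42)
3Q: (39, 42) + (30, 36). λ = (36 - 42)/(30 - 39) ≡ 37/34 mod 43. 34⁻¹ ≡ 19 (mod 43), so λ ≡ 15.
  x = λ² - 39 - 30 = 225 - 69 ≡ 27; y = λ·(39 - 27) - 42 ≡ 9. → (27, 9)
4Q: (27, 9) + (30, 36). λ = (36 - 9)/(30 - 27) ≡ 27/3 mod 43. 3⁻¹ ≡ 29 (mod 43), so λ ≡ 9.
  x = λ² - 27 - 30 = 81 - 57 ≡ 24; y = λ·(27 - 24) - 9 ≡ 18. → (24, 18)
5Q: (24, 18) + (30, 36). λ = (36 - 18)/(30 - 24) ≡ 18/6 mod 43. 6⁻¹ ≡ 36 (mod 43) since 6·36 = 216 ≡ 1, so λ ≡ 3.
  x = λ² - 24 - 30 = 9 - 54 ≡ 41; y = λ·(24 - 41) - 18 ≡ 17. → (41, 17)
6Q: (41, 17) + (30, 36). λ = (36 - 17)/(30 - 41) ≡ 19/32 mod 43. 32⁻¹ ≡ 39 (mod 43) since 32·39 = 1248 ≡ 1, so λ ≡ 10.
  x = λ² - 41 - 30 = 100 - 71 ≡ 29; y = λ·(41 - 29) - 17 ≡ 17. → (29, 17)
7Q: (29, 17) + (30, 36). λ = (36 - 17)/(30 - 29) ≡ 19/1 mod 43. 1⁻¹ ≡ 1 (mod 43) since 1·1 = 1 ≡ 1, so λ ≡ 19.
  x = λ² - 29 - 30 = 361 - 59 ≡ 1; y = λ·(29 - 1) - 17 ≡ 42. → (1, 42)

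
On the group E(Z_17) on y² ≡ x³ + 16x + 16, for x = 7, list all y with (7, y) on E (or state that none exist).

none

x³ + 16x + 16 = 471 ≡ 12 (mod 17).
12 is a non-residue mod 17; no y exists.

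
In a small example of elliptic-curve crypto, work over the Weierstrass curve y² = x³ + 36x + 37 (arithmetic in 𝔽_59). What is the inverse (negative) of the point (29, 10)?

(29, 49)

-(29, 10) = (29, -10 mod 59) = (29, 49).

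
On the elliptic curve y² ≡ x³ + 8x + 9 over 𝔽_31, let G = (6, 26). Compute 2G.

tangent at (6, 26): λ = (3·6² + 8)/(2·26) ≡ 23/21. 21⁻¹ ≡ 3 (mod 31) since 21·3 = 63 ≡ 1, so λ ≡ 23·3 ≡ 7.
  x = λ² - 6 - 6 = 49 - 12 ≡ 6; y = λ·(6 - 6) - 26 ≡ 5. → (6, 5)

(6, 5)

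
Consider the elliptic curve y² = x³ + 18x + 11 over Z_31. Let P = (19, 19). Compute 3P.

(24, 21)

Repeated addition: build up to 3P.
2P: tangent at (19, 19): λ = (3·19² + 18)/(2·19) ≡ 16/7. 7⁻¹ ≡ 9 (mod 31), so λ ≡ 16·9 ≡ 20.
  x = λ² - 19 - 19 = 400 - 38 ≡ 21; y = λ·(19 - 21) - 19 ≡ 3. → (21, 3)
3P: (21, 3) + (19, 19). λ = (19 - 3)/(19 - 21) ≡ 16/29 mod 31. 29⁻¹ ≡ 15 (mod 31), so λ ≡ 23.
  x = λ² - 21 - 19 = 529 - 40 ≡ 24; y = λ·(21 - 24) - 3 ≡ 21. → (24, 21)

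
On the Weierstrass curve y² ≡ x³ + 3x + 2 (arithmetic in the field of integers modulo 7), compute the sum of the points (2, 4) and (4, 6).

(2, 4) + (4, 6). λ = (6 - 4)/(4 - 2) ≡ 2/2 mod 7. 2⁻¹ ≡ 4 (mod 7), so λ ≡ 1.
  x = λ² - 2 - 4 = 1 - 6 ≡ 2; y = λ·(2 - 2) - 4 ≡ 3. → (2, 3)

(2, 3)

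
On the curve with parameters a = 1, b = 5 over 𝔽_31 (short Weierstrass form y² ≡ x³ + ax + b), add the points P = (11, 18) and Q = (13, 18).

(11, 18) + (13, 18). λ = (18 - 18)/(13 - 11) ≡ 0/2 mod 31. 2⁻¹ ≡ 16 (mod 31) since 2·16 = 32 ≡ 1, so λ ≡ 0.
  x = λ² - 11 - 13 = 0 - 24 ≡ 7; y = λ·(11 - 7) - 18 ≡ 13. → (7, 13)

(7, 13)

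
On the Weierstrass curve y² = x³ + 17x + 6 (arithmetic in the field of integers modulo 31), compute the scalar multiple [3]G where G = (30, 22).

(15, 28)

Repeated addition: build up to 3G.
2G: tangent at (30, 22): λ = (3·30² + 17)/(2·22) ≡ 20/13. 13⁻¹ ≡ 12 (mod 31), so λ ≡ 20·12 ≡ 23.
  x = λ² - 30 - 30 = 529 - 60 ≡ 4; y = λ·(30 - 4) - 22 ≡ 18. → (4, 18)
3G: (4, 18) + (30, 22). λ = (22 - 18)/(30 - 4) ≡ 4/26 mod 31. 26⁻¹ ≡ 6 (mod 31), so λ ≡ 24.
  x = λ² - 4 - 30 = 576 - 34 ≡ 15; y = λ·(4 - 15) - 18 ≡ 28. → (15, 28)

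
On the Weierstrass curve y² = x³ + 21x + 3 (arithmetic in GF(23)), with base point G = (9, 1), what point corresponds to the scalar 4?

(19, 19)

Double-and-add on 4 = (100)₂. Start with G = (9, 1) for the leading 1-bit.
double: tangent at (9, 1): λ = (3·9² + 21)/(2·1) ≡ 11/2. 2⁻¹ ≡ 12 (mod 23) since 2·12 = 24 ≡ 1, so λ ≡ 11·12 ≡ 17.
  x = λ² - 9 - 9 = 289 - 18 ≡ 18; y = λ·(9 - 18) - 1 ≡ 7. → (18, 7)
double: tangent at (18, 7): λ = (3·18² + 21)/(2·7) ≡ 4/14. 14⁻¹ ≡ 5 (mod 23), so λ ≡ 4·5 ≡ 20.
  x = λ² - 18 - 18 = 400 - 36 ≡ 19; y = λ·(18 - 19) - 7 ≡ 19. → (19, 19)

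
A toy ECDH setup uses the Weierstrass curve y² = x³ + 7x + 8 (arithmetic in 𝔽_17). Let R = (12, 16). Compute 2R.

tangent at (12, 16): λ = (3·12² + 7)/(2·16) ≡ 14/15. 15⁻¹ ≡ 8 (mod 17), so λ ≡ 14·8 ≡ 10.
  x = λ² - 12 - 12 = 100 - 24 ≡ 8; y = λ·(12 - 8) - 16 ≡ 7. → (8, 7)

(8, 7)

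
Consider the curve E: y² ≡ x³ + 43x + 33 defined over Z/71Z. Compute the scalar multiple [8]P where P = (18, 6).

Double-and-add on 8 = (1000)₂. Start with P = (18, 6) for the leading 1-bit.
double: tangent at (18, 6): λ = (3·18² + 43)/(2·6) ≡ 21/12. 12⁻¹ ≡ 6 (mod 71), so λ ≡ 21·6 ≡ 55.
  x = λ² - 18 - 18 = 3025 - 36 ≡ 7; y = λ·(18 - 7) - 6 ≡ 31. → (7, 31)
double: tangent at (7, 31): λ = (3·7² + 43)/(2·31) ≡ 48/62. 62⁻¹ ≡ 63 (mod 71) since 62·63 = 3906 ≡ 1, so λ ≡ 48·63 ≡ 42.
  x = λ² - 7 - 7 = 1764 - 14 ≡ 46; y = λ·(7 - 46) - 31 ≡ 35. → (46, 35)
double: tangent at (46, 35): λ = (3·46² + 43)/(2·35) ≡ 1/70. 70⁻¹ ≡ 70 (mod 71), so λ ≡ 1·70 ≡ 70.
  x = λ² - 46 - 46 = 4900 - 92 ≡ 51; y = λ·(46 - 51) - 35 ≡ 41. → (51, 41)

(51, 41)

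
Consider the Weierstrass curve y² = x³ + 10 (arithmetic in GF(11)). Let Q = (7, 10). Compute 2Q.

(1, 0)

tangent at (7, 10): λ = (3·7² + 0)/(2·10) ≡ 4/9. 9⁻¹ ≡ 5 (mod 11), so λ ≡ 4·5 ≡ 9.
  x = λ² - 7 - 7 = 81 - 14 ≡ 1; y = λ·(7 - 1) - 10 ≡ 0. → (1, 0)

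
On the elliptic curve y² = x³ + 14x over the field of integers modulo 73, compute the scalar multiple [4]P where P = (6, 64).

(6, 64)

Double-and-add on 4 = (100)₂. Start with P = (6, 64) for the leading 1-bit.
double: tangent at (6, 64): λ = (3·6² + 14)/(2·64) ≡ 49/55. 55⁻¹ ≡ 4 (mod 73) since 55·4 = 220 ≡ 1, so λ ≡ 49·4 ≡ 50.
  x = λ² - 6 - 6 = 2500 - 12 ≡ 6; y = λ·(6 - 6) - 64 ≡ 9. → (6, 9)
double: tangent at (6, 9): λ = (3·6² + 14)/(2·9) ≡ 49/18. 18⁻¹ ≡ 69 (mod 73), so λ ≡ 49·69 ≡ 23.
  x = λ² - 6 - 6 = 529 - 12 ≡ 6; y = λ·(6 - 6) - 9 ≡ 64. → (6, 64)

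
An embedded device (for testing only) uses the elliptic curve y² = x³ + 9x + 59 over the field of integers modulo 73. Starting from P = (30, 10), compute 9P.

Double-and-add on 9 = (1001)₂. Start with P = (30, 10) for the leading 1-bit.
double: tangent at (30, 10): λ = (3·30² + 9)/(2·10) ≡ 8/20. 20⁻¹ ≡ 11 (mod 73), so λ ≡ 8·11 ≡ 15.
  x = λ² - 30 - 30 = 225 - 60 ≡ 19; y = λ·(30 - 19) - 10 ≡ 9. → (19, 9)
double: tangent at (19, 9): λ = (3·19² + 9)/(2·9) ≡ 70/18. 18⁻¹ ≡ 69 (mod 73), so λ ≡ 70·69 ≡ 12.
  x = λ² - 19 - 19 = 144 - 38 ≡ 33; y = λ·(19 - 33) - 9 ≡ 42. → (33, 42)
double: tangent at (33, 42): λ = (3·33² + 9)/(2·42) ≡ 64/11. 11⁻¹ ≡ 20 (mod 73), so λ ≡ 64·20 ≡ 39.
  x = λ² - 33 - 33 = 1521 - 66 ≡ 68; y = λ·(33 - 68) - 42 ≡ 53. → (68, 53)
add P: (68, 53) + (30, 10). λ = (10 - 53)/(30 - 68) ≡ 30/35 mod 73. 35⁻¹ ≡ 48 (mod 73), so λ ≡ 53.
  x = λ² - 68 - 30 = 2809 - 98 ≡ 10; y = λ·(68 - 10) - 53 ≡ 28. → (10, 28)

(10, 28)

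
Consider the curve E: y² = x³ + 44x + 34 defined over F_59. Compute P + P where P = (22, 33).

tangent at (22, 33): λ = (3·22² + 44)/(2·33) ≡ 21/7. 7⁻¹ ≡ 17 (mod 59) since 7·17 = 119 ≡ 1, so λ ≡ 21·17 ≡ 3.
  x = λ² - 22 - 22 = 9 - 44 ≡ 24; y = λ·(22 - 24) - 33 ≡ 20. → (24, 20)

(24, 20)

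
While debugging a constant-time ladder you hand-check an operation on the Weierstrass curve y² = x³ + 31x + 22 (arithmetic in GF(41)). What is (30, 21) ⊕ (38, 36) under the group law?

(22, 35)

(30, 21) + (38, 36). λ = (36 - 21)/(38 - 30) ≡ 15/8 mod 41. 8⁻¹ ≡ 36 (mod 41) since 8·36 = 288 ≡ 1, so λ ≡ 7.
  x = λ² - 30 - 38 = 49 - 68 ≡ 22; y = λ·(30 - 22) - 21 ≡ 35. → (22, 35)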